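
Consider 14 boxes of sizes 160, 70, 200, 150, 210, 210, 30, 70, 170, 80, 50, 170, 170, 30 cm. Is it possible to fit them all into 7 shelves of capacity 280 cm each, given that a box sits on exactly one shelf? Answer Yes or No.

No

Total = 1770 cm; ⌈1770/280⌉ = 7.
8 boxes each exceed half the capacity and cannot share a shelf, forcing at least 8 shelves.
At least 8 shelves are required, but only 7 are allowed.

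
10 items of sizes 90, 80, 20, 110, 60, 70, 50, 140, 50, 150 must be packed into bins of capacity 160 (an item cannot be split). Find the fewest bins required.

Total = 150 + 140 + 110 + 90 + 80 + 70 + 60 + 50 + 50 + 20 = 820.
Lower bound: ⌈820/160⌉ = 6 bins.
A packing using 6 bins:
  bin 1: 150 = 150
  bin 2: 140 + 20 = 160
  bin 3: 110 + 50 = 160
  bin 4: 90 + 70 = 160
  bin 5: 80 + 60 = 140
  bin 6: 50 = 50
This matches the lower bound, so 6 is optimal.

6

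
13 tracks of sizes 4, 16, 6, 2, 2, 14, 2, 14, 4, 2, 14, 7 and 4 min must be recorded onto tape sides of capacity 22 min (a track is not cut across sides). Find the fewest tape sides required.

Total = 16 + 14 + 14 + 14 + 7 + 6 + 4 + 4 + 4 + 2 + 2 + 2 + 2 = 91 min.
Lower bound: ⌈91/22⌉ = 5 tape sides.
A packing using 5 tape sides:
  side 1: 16 + 6 = 22
  side 2: 14 + 7 = 21
  side 3: 14 + 4 + 4 = 22
  side 4: 14 + 4 + 2 + 2 = 22
  side 5: 2 + 2 = 4
This matches the lower bound, so 5 is optimal.

5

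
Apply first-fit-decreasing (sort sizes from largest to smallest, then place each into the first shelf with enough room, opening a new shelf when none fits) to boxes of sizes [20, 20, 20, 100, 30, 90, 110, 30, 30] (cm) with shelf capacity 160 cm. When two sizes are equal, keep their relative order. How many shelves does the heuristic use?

Sorted descending: 110, 100, 90, 30, 30, 30, 20, 20, 20.
  110 → shelf 1 (new)  [load 110/160]
  100 → shelf 2 (new)  [load 100/160]
  90 → shelf 3 (new)  [load 90/160]
  30 → shelf 1  [load 140/160]
  30 → shelf 2  [load 130/160]
  30 → shelf 2  [load 160/160]
  20 → shelf 1  [load 160/160]
  20 → shelf 3  [load 110/160]
  20 → shelf 3  [load 130/160]
3 shelves opened.

3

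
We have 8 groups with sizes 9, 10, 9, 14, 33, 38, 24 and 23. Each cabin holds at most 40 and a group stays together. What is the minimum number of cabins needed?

Total = 38 + 33 + 24 + 23 + 14 + 10 + 9 + 9 = 160.
Lower bound: ⌈160/40⌉ = 4 cabins.
A packing using 5 cabins:
  cabin 1: 38 = 38
  cabin 2: 33 = 33
  cabin 3: 24 + 14 = 38
  cabin 4: 23 + 10 = 33
  cabin 5: 9 + 9 = 18
No arrangement into 4 cabins stays within capacity, so 5 is optimal.

5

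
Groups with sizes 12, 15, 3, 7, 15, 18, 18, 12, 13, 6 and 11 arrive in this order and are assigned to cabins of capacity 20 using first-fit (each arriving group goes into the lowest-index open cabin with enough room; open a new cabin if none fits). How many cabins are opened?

  12 → cabin 1 (new)  [load 12/20]
  15 → cabin 2 (new)  [load 15/20]
  3 → cabin 1  [load 15/20]
  7 → cabin 3 (new)  [load 7/20]
  15 → cabin 4 (new)  [load 15/20]
  18 → cabin 5 (new)  [load 18/20]
  18 → cabin 6 (new)  [load 18/20]
  12 → cabin 3  [load 19/20]
  13 → cabin 7 (new)  [load 13/20]
  6 → cabin 7  [load 19/20]
  11 → cabin 8 (new)  [load 11/20]
8 cabins opened.

8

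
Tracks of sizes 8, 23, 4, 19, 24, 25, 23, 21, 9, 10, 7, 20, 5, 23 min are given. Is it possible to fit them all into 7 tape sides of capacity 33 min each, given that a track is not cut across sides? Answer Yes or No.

No

Total = 221 min; ⌈221/33⌉ = 7.
8 tracks each exceed half the capacity and cannot share a side, forcing at least 8 tape sides.
At least 8 tape sides are required, but only 7 are allowed.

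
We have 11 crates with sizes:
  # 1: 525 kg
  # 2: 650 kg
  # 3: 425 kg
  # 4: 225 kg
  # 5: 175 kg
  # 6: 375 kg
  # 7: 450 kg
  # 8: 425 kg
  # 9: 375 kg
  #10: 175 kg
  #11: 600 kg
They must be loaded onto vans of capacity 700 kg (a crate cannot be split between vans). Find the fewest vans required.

Total = 650 + 600 + 525 + 450 + 425 + 425 + 375 + 375 + 225 + 175 + 175 = 4400 kg.
Lower bound: ⌈4400/700⌉ = 7 vans.
Also, 8 crates each exceed 350 kg, and no two of those can share a van, so at least 8 vans are needed.
A packing using 8 vans:
  van 1: 650 = 650
  van 2: 600 = 600
  van 3: 525 + 175 = 700
  van 4: 450 + 225 = 675
  van 5: 425 + 175 = 600
  van 6: 425 = 425
  van 7: 375 = 375
  van 8: 375 = 375
This matches the lower bound, so 8 is optimal.

8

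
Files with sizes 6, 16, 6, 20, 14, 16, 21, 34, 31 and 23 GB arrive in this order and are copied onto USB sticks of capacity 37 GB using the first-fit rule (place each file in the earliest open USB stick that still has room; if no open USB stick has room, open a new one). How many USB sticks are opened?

  6 → USB stick 1 (new)  [load 6/37]
  16 → USB stick 1  [load 22/37]
  6 → USB stick 1  [load 28/37]
  20 → USB stick 2 (new)  [load 20/37]
  14 → USB stick 2  [load 34/37]
  16 → USB stick 3 (new)  [load 16/37]
  21 → USB stick 3  [load 37/37]
  34 → USB stick 4 (new)  [load 34/37]
  31 → USB stick 5 (new)  [load 31/37]
  23 → USB stick 6 (new)  [load 23/37]
6 USB sticks opened.

6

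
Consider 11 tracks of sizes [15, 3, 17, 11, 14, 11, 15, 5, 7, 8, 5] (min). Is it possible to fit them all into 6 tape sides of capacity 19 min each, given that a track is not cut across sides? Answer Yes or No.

Total = 111 min; ⌈111/19⌉ = 6.
The bound of 6 does not rule out 6, but exhaustive search shows no assignment into 6 tape sides of capacity 19 min exists — the minimum is 7.

No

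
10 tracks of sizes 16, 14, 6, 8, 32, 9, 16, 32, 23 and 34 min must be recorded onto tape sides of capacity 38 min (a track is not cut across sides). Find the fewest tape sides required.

Total = 34 + 32 + 32 + 23 + 16 + 16 + 14 + 9 + 8 + 6 = 190 min.
Lower bound: ⌈190/38⌉ = 5 tape sides.
A packing using 6 tape sides:
  side 1: 34 = 34
  side 2: 32 + 6 = 38
  side 3: 32 = 32
  side 4: 23 + 14 = 37
  side 5: 16 + 16 = 32
  side 6: 9 + 8 = 17
No arrangement into 5 tape sides stays within capacity, so 6 is optimal.

6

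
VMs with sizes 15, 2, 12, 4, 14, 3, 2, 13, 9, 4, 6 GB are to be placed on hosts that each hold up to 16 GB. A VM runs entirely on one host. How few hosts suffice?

6

Total = 15 + 14 + 13 + 12 + 9 + 6 + 4 + 4 + 3 + 2 + 2 = 84 GB.
Lower bound: ⌈84/16⌉ = 6 hosts.
A packing using 6 hosts:
  host 1: 15 = 15
  host 2: 14 + 2 = 16
  host 3: 13 + 3 = 16
  host 4: 12 + 4 = 16
  host 5: 9 + 6 = 15
  host 6: 4 + 2 = 6
This matches the lower bound, so 6 is optimal.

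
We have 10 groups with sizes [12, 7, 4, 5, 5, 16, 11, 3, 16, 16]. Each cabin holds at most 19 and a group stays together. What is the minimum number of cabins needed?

6

Total = 16 + 16 + 16 + 12 + 11 + 7 + 5 + 5 + 4 + 3 = 95.
Lower bound: ⌈95/19⌉ = 5 cabins.
A packing using 6 cabins:
  cabin 1: 16 + 3 = 19
  cabin 2: 16 = 16
  cabin 3: 16 = 16
  cabin 4: 12 + 7 = 19
  cabin 5: 11 + 5 = 16
  cabin 6: 5 + 4 = 9
No arrangement into 5 cabins stays within capacity, so 6 is optimal.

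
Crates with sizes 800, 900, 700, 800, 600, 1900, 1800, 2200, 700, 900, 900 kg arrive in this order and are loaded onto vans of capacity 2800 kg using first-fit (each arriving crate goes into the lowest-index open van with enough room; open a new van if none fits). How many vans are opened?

5

  800 → van 1 (new)  [load 800/2800]
  900 → van 1  [load 1700/2800]
  700 → van 1  [load 2400/2800]
  800 → van 2 (new)  [load 800/2800]
  600 → van 2  [load 1400/2800]
  1900 → van 3 (new)  [load 1900/2800]
  1800 → van 4 (new)  [load 1800/2800]
  2200 → van 5 (new)  [load 2200/2800]
  700 → van 2  [load 2100/2800]
  900 → van 3  [load 2800/2800]
  900 → van 4  [load 2700/2800]
5 vans opened.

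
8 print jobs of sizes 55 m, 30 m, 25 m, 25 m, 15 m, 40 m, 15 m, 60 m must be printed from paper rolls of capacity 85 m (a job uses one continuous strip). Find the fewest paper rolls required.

Total = 60 + 55 + 40 + 30 + 25 + 25 + 15 + 15 = 265 m.
Lower bound: ⌈265/85⌉ = 4 paper rolls.
A packing using 4 paper rolls:
  roll 1: 60 + 25 = 85
  roll 2: 55 + 30 = 85
  roll 3: 40 + 25 + 15 = 80
  roll 4: 15 = 15
This matches the lower bound, so 4 is optimal.

4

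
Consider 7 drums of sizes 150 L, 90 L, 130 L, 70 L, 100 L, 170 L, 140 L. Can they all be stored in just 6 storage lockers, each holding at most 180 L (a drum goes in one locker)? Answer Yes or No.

Yes

A valid assignment using 6 storage lockers:
  locker 1: 170 = 170
  locker 2: 150 = 150
  locker 3: 140 = 140
  locker 4: 130 = 130
  locker 5: 100 + 70 = 170
  locker 6: 90 = 90
Every load is within 180 L, so 6 storage lockers suffice.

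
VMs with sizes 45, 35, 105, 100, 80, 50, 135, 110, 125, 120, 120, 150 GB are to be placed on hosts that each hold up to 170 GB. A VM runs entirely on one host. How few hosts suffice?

9

Total = 150 + 135 + 125 + 120 + 120 + 110 + 105 + 100 + 80 + 50 + 45 + 35 = 1175 GB.
Lower bound: ⌈1175/170⌉ = 7 hosts.
Also, 8 VMs each exceed 85 GB, and no two of those can share a host, so at least 8 hosts are needed.
A packing using 9 hosts:
  host 1: 150 = 150
  host 2: 135 + 35 = 170
  host 3: 125 + 45 = 170
  host 4: 120 + 50 = 170
  host 5: 120 = 120
  host 6: 110 = 110
  host 7: 105 = 105
  host 8: 100 = 100
  host 9: 80 = 80
No arrangement into 8 hosts stays within capacity, so 9 is optimal.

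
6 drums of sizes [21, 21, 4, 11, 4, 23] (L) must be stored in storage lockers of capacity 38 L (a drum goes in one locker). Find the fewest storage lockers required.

Total = 23 + 21 + 21 + 11 + 4 + 4 = 84 L.
Lower bound: ⌈84/38⌉ = 3 storage lockers.
A packing using 3 storage lockers:
  locker 1: 23 + 11 + 4 = 38
  locker 2: 21 + 4 = 25
  locker 3: 21 = 21
This matches the lower bound, so 3 is optimal.

3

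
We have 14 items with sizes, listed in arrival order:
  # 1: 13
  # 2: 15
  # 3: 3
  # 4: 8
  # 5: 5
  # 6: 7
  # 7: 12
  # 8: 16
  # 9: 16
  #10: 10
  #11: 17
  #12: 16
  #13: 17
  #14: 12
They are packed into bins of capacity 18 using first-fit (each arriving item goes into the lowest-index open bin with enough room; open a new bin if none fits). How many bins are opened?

11

  13 → bin 1 (new)  [load 13/18]
  15 → bin 2 (new)  [load 15/18]
  3 → bin 1  [load 16/18]
  8 → bin 3 (new)  [load 8/18]
  5 → bin 3  [load 13/18]
  7 → bin 4 (new)  [load 7/18]
  12 → bin 5 (new)  [load 12/18]
  16 → bin 6 (new)  [load 16/18]
  16 → bin 7 (new)  [load 16/18]
  10 → bin 4  [load 17/18]
  17 → bin 8 (new)  [load 17/18]
  16 → bin 9 (new)  [load 16/18]
  17 → bin 10 (new)  [load 17/18]
  12 → bin 11 (new)  [load 12/18]
11 bins opened.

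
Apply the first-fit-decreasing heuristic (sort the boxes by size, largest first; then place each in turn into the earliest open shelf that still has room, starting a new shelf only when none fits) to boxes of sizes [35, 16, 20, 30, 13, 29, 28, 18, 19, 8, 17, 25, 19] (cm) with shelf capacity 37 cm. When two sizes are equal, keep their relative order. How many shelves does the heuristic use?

Sorted descending: 35, 30, 29, 28, 25, 20, 19, 19, 18, 17, 16, 13, 8.
  35 → shelf 1 (new)  [load 35/37]
  30 → shelf 2 (new)  [load 30/37]
  29 → shelf 3 (new)  [load 29/37]
  28 → shelf 4 (new)  [load 28/37]
  25 → shelf 5 (new)  [load 25/37]
  20 → shelf 6 (new)  [load 20/37]
  19 → shelf 7 (new)  [load 19/37]
  19 → shelf 8 (new)  [load 19/37]
  18 → shelf 7  [load 37/37]
  17 → shelf 6  [load 37/37]
  16 → shelf 8  [load 35/37]
  13 → shelf 9 (new)  [load 13/37]
  8 → shelf 3  [load 37/37]
9 shelves opened.

9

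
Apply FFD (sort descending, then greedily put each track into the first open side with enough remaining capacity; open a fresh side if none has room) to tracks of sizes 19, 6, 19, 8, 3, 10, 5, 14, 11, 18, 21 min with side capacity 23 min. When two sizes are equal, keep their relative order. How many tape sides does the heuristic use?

7

Sorted descending: 21, 19, 19, 18, 14, 11, 10, 8, 6, 5, 3.
  21 → side 1 (new)  [load 21/23]
  19 → side 2 (new)  [load 19/23]
  19 → side 3 (new)  [load 19/23]
  18 → side 4 (new)  [load 18/23]
  14 → side 5 (new)  [load 14/23]
  11 → side 6 (new)  [load 11/23]
  10 → side 6  [load 21/23]
  8 → side 5  [load 22/23]
  6 → side 7 (new)  [load 6/23]
  5 → side 4  [load 23/23]
  3 → side 2  [load 22/23]
7 tape sides opened.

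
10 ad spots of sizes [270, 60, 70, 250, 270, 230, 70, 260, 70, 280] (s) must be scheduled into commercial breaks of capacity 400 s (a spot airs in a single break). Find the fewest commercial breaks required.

6

Total = 280 + 270 + 270 + 260 + 250 + 230 + 70 + 70 + 70 + 60 = 1830 s.
Lower bound: ⌈1830/400⌉ = 5 commercial breaks.
Also, 6 ad spots each exceed 200 s, and no two of those can share a break, so at least 6 commercial breaks are needed.
A packing using 6 commercial breaks:
  break 1: 280 + 70 = 350
  break 2: 270 + 70 + 60 = 400
  break 3: 270 + 70 = 340
  break 4: 260 = 260
  break 5: 250 = 250
  break 6: 230 = 230
This matches the lower bound, so 6 is optimal.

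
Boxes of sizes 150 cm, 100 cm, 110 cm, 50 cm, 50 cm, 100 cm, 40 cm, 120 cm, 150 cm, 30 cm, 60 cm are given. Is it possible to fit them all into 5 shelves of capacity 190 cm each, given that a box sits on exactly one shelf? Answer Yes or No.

No

Total = 960 cm; ⌈960/190⌉ = 6.
At least 6 shelves are required, but only 5 are allowed.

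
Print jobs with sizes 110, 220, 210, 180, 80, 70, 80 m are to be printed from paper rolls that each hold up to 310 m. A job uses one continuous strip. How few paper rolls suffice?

4

Total = 220 + 210 + 180 + 110 + 80 + 80 + 70 = 950 m.
Lower bound: ⌈950/310⌉ = 4 paper rolls.
A packing using 4 paper rolls:
  roll 1: 220 + 80 = 300
  roll 2: 210 + 80 = 290
  roll 3: 180 + 110 = 290
  roll 4: 70 = 70
This matches the lower bound, so 4 is optimal.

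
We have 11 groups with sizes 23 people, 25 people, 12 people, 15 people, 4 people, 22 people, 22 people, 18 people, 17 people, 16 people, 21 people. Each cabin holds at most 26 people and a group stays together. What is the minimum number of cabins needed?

Total = 25 + 23 + 22 + 22 + 21 + 18 + 17 + 16 + 15 + 12 + 4 = 195 people.
Lower bound: ⌈195/26⌉ = 8 cabins.
Also, 9 groups each exceed 13 people, and no two of those can share a cabin, so at least 9 cabins are needed.
A packing using 10 cabins:
  cabin 1: 25 = 25
  cabin 2: 23 = 23
  cabin 3: 22 + 4 = 26
  cabin 4: 22 = 22
  cabin 5: 21 = 21
  cabin 6: 18 = 18
  cabin 7: 17 = 17
  cabin 8: 16 = 16
  cabin 9: 15 = 15
  cabin 10: 12 = 12
No arrangement into 9 cabins stays within capacity, so 10 is optimal.

10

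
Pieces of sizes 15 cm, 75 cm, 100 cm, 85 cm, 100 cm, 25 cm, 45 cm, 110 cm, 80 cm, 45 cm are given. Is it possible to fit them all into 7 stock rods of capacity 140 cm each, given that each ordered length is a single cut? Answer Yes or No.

A valid assignment using 6 stock rods:
  stock rod 1: 110 + 25 = 135
  stock rod 2: 100 + 15 = 115
  stock rod 3: 100 = 100
  stock rod 4: 85 + 45 = 130
  stock rod 5: 80 + 45 = 125
  stock rod 6: 75 = 75
That uses only 6 ≤ 7, so 7 stock rods are enough.

Yes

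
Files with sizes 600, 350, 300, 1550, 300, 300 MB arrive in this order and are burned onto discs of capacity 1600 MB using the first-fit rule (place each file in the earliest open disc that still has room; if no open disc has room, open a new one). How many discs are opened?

3

  600 → disc 1 (new)  [load 600/1600]
  350 → disc 1  [load 950/1600]
  300 → disc 1  [load 1250/1600]
  1550 → disc 2 (new)  [load 1550/1600]
  300 → disc 1  [load 1550/1600]
  300 → disc 3 (new)  [load 300/1600]
3 discs opened.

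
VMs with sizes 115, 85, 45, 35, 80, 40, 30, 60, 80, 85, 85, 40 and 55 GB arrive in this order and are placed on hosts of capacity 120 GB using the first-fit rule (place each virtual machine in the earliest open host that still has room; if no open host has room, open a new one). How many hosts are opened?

  115 → host 1 (new)  [load 115/120]
  85 → host 2 (new)  [load 85/120]
  45 → host 3 (new)  [load 45/120]
  35 → host 2  [load 120/120]
  80 → host 4 (new)  [load 80/120]
  40 → host 3  [load 85/120]
  30 → host 3  [load 115/120]
  60 → host 5 (new)  [load 60/120]
  80 → host 6 (new)  [load 80/120]
  85 → host 7 (new)  [load 85/120]
  85 → host 8 (new)  [load 85/120]
  40 → host 4  [load 120/120]
  55 → host 5  [load 115/120]
8 hosts opened.

8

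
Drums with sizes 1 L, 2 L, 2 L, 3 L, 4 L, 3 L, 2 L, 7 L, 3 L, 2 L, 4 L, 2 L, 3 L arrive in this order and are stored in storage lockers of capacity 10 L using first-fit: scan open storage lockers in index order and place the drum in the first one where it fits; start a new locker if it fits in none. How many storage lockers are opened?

4

  1 → locker 1 (new)  [load 1/10]
  2 → locker 1  [load 3/10]
  2 → locker 1  [load 5/10]
  3 → locker 1  [load 8/10]
  4 → locker 2 (new)  [load 4/10]
  3 → locker 2  [load 7/10]
  2 → locker 1  [load 10/10]
  7 → locker 3 (new)  [load 7/10]
  3 → locker 2  [load 10/10]
  2 → locker 3  [load 9/10]
  4 → locker 4 (new)  [load 4/10]
  2 → locker 4  [load 6/10]
  3 → locker 4  [load 9/10]
4 storage lockers opened.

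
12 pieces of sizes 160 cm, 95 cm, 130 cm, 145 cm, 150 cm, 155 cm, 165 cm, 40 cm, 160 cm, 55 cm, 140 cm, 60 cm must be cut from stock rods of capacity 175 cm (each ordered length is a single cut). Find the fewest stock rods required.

10

Total = 165 + 160 + 160 + 155 + 150 + 145 + 140 + 130 + 95 + 60 + 55 + 40 = 1455 cm.
Lower bound: ⌈1455/175⌉ = 9 stock rods.
A packing using 10 stock rods:
  stock rod 1: 165 = 165
  stock rod 2: 160 = 160
  stock rod 3: 160 = 160
  stock rod 4: 155 = 155
  stock rod 5: 150 = 150
  stock rod 6: 145 = 145
  stock rod 7: 140 = 140
  stock rod 8: 130 + 40 = 170
  stock rod 9: 95 + 60 = 155
  stock rod 10: 55 = 55
No arrangement into 9 stock rods stays within capacity, so 10 is optimal.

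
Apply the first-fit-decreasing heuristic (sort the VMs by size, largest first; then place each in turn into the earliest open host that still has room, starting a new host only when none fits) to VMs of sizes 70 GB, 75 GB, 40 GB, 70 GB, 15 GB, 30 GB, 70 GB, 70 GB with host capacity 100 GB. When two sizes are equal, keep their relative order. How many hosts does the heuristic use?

6

Sorted descending: 75, 70, 70, 70, 70, 40, 30, 15.
  75 → host 1 (new)  [load 75/100]
  70 → host 2 (new)  [load 70/100]
  70 → host 3 (new)  [load 70/100]
  70 → host 4 (new)  [load 70/100]
  70 → host 5 (new)  [load 70/100]
  40 → host 6 (new)  [load 40/100]
  30 → host 2  [load 100/100]
  15 → host 1  [load 90/100]
6 hosts opened.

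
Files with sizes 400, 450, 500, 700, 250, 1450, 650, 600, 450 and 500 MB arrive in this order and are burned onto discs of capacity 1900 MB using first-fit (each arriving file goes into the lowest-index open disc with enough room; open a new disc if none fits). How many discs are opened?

4

  400 → disc 1 (new)  [load 400/1900]
  450 → disc 1  [load 850/1900]
  500 → disc 1  [load 1350/1900]
  700 → disc 2 (new)  [load 700/1900]
  250 → disc 1  [load 1600/1900]
  1450 → disc 3 (new)  [load 1450/1900]
  650 → disc 2  [load 1350/1900]
  600 → disc 4 (new)  [load 600/1900]
  450 → disc 2  [load 1800/1900]
  500 → disc 4  [load 1100/1900]
4 discs opened.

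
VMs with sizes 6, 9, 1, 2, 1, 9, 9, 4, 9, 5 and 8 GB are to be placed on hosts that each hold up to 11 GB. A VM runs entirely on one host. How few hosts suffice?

Total = 9 + 9 + 9 + 9 + 8 + 6 + 5 + 4 + 2 + 1 + 1 = 63 GB.
Lower bound: ⌈63/11⌉ = 6 hosts.
A packing using 7 hosts:
  host 1: 9 + 2 = 11
  host 2: 9 + 1 + 1 = 11
  host 3: 9 = 9
  host 4: 9 = 9
  host 5: 8 = 8
  host 6: 6 + 5 = 11
  host 7: 4 = 4
No arrangement into 6 hosts stays within capacity, so 7 is optimal.

7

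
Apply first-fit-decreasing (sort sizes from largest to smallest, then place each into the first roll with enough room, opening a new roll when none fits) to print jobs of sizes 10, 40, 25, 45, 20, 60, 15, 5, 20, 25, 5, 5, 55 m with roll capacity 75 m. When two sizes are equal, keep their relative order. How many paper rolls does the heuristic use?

5

Sorted descending: 60, 55, 45, 40, 25, 25, 20, 20, 15, 10, 5, 5, 5.
  60 → roll 1 (new)  [load 60/75]
  55 → roll 2 (new)  [load 55/75]
  45 → roll 3 (new)  [load 45/75]
  40 → roll 4 (new)  [load 40/75]
  25 → roll 3  [load 70/75]
  25 → roll 4  [load 65/75]
  20 → roll 2  [load 75/75]
  20 → roll 5 (new)  [load 20/75]
  15 → roll 1  [load 75/75]
  10 → roll 4  [load 75/75]
  5 → roll 3  [load 75/75]
  5 → roll 5  [load 25/75]
  5 → roll 5  [load 30/75]
5 paper rolls opened.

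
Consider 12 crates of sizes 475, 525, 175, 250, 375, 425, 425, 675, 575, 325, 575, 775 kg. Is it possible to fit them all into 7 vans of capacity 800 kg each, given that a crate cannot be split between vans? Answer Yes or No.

No

Total = 5575 kg; ⌈5575/800⌉ = 7.
8 crates each exceed half the capacity and cannot share a van, forcing at least 8 vans.
At least 8 vans are required, but only 7 are allowed.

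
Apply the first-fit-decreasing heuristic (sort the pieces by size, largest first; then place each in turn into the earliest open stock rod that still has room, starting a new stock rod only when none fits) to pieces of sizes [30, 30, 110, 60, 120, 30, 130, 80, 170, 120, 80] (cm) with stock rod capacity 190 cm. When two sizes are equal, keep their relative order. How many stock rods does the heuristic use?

Sorted descending: 170, 130, 120, 120, 110, 80, 80, 60, 30, 30, 30.
  170 → stock rod 1 (new)  [load 170/190]
  130 → stock rod 2 (new)  [load 130/190]
  120 → stock rod 3 (new)  [load 120/190]
  120 → stock rod 4 (new)  [load 120/190]
  110 → stock rod 5 (new)  [load 110/190]
  80 → stock rod 5  [load 190/190]
  80 → stock rod 6 (new)  [load 80/190]
  60 → stock rod 2  [load 190/190]
  30 → stock rod 3  [load 150/190]
  30 → stock rod 3  [load 180/190]
  30 → stock rod 4  [load 150/190]
6 stock rods opened.

6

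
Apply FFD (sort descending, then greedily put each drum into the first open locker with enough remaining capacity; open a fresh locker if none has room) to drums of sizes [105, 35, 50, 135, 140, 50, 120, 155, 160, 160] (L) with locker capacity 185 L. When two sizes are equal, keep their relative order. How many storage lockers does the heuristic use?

Sorted descending: 160, 160, 155, 140, 135, 120, 105, 50, 50, 35.
  160 → locker 1 (new)  [load 160/185]
  160 → locker 2 (new)  [load 160/185]
  155 → locker 3 (new)  [load 155/185]
  140 → locker 4 (new)  [load 140/185]
  135 → locker 5 (new)  [load 135/185]
  120 → locker 6 (new)  [load 120/185]
  105 → locker 7 (new)  [load 105/185]
  50 → locker 5  [load 185/185]
  50 → locker 6  [load 170/185]
  35 → locker 4  [load 175/185]
7 storage lockers opened.

7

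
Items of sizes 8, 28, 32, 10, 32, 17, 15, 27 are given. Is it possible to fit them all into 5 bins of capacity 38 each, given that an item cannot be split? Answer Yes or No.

A valid assignment using 5 bins:
  bin 1: 32 = 32
  bin 2: 32 = 32
  bin 3: 28 + 10 = 38
  bin 4: 27 + 8 = 35
  bin 5: 17 + 15 = 32
Every load is within 38, so 5 bins suffice.

Yes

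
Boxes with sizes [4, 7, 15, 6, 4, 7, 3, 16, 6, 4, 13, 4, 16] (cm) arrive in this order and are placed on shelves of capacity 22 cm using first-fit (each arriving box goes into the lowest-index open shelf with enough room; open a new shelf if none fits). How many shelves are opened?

  4 → shelf 1 (new)  [load 4/22]
  7 → shelf 1  [load 11/22]
  15 → shelf 2 (new)  [load 15/22]
  6 → shelf 1  [load 17/22]
  4 → shelf 1  [load 21/22]
  7 → shelf 2  [load 22/22]
  3 → shelf 3 (new)  [load 3/22]
  16 → shelf 3  [load 19/22]
  6 → shelf 4 (new)  [load 6/22]
  4 → shelf 4  [load 10/22]
  13 → shelf 5 (new)  [load 13/22]
  4 → shelf 4  [load 14/22]
  16 → shelf 6 (new)  [load 16/22]
6 shelves opened.

6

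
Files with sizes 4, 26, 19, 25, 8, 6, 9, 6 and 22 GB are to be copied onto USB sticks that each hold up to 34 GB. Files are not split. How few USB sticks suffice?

Total = 26 + 25 + 22 + 19 + 9 + 8 + 6 + 6 + 4 = 125 GB.
Lower bound: ⌈125/34⌉ = 4 USB sticks.
A packing using 4 USB sticks:
  USB stick 1: 26 + 8 = 34
  USB stick 2: 25 + 9 = 34
  USB stick 3: 22 + 6 + 6 = 34
  USB stick 4: 19 + 4 = 23
This matches the lower bound, so 4 is optimal.

4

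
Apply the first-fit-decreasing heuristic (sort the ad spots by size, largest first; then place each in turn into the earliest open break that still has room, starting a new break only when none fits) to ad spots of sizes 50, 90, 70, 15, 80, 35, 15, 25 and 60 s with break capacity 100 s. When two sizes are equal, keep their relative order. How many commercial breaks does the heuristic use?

5

Sorted descending: 90, 80, 70, 60, 50, 35, 25, 15, 15.
  90 → break 1 (new)  [load 90/100]
  80 → break 2 (new)  [load 80/100]
  70 → break 3 (new)  [load 70/100]
  60 → break 4 (new)  [load 60/100]
  50 → break 5 (new)  [load 50/100]
  35 → break 4  [load 95/100]
  25 → break 3  [load 95/100]
  15 → break 2  [load 95/100]
  15 → break 5  [load 65/100]
5 commercial breaks opened.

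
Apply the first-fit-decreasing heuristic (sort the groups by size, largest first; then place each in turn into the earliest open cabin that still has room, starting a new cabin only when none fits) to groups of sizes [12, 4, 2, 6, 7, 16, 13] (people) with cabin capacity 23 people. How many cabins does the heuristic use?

Sorted descending: 16, 13, 12, 7, 6, 4, 2.
  16 → cabin 1 (new)  [load 16/23]
  13 → cabin 2 (new)  [load 13/23]
  12 → cabin 3 (new)  [load 12/23]
  7 → cabin 1  [load 23/23]
  6 → cabin 2  [load 19/23]
  4 → cabin 2  [load 23/23]
  2 → cabin 3  [load 14/23]
3 cabins opened.

3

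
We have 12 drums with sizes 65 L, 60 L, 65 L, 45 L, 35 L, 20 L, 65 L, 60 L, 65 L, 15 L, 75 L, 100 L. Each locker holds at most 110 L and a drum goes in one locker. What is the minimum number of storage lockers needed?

Total = 100 + 75 + 65 + 65 + 65 + 65 + 60 + 60 + 45 + 35 + 20 + 15 = 670 L.
Lower bound: ⌈670/110⌉ = 7 storage lockers.
Also, 8 drums each exceed 55 L, and no two of those can share a locker, so at least 8 storage lockers are needed.
A packing using 8 storage lockers:
  locker 1: 100 = 100
  locker 2: 75 + 35 = 110
  locker 3: 65 + 45 = 110
  locker 4: 65 + 20 + 15 = 100
  locker 5: 65 = 65
  locker 6: 65 = 65
  locker 7: 60 = 60
  locker 8: 60 = 60
This matches the lower bound, so 8 is optimal.

8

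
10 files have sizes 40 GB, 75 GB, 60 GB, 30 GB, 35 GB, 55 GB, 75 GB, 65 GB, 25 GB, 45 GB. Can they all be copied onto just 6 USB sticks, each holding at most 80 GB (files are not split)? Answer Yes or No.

No

Total = 505 GB; ⌈505/80⌉ = 7.
At least 7 USB sticks are required, but only 6 are allowed.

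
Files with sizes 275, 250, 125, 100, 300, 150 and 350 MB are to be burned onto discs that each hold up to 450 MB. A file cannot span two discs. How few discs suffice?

4

Total = 350 + 300 + 275 + 250 + 150 + 125 + 100 = 1550 MB.
Lower bound: ⌈1550/450⌉ = 4 discs.
A packing using 4 discs:
  disc 1: 350 + 100 = 450
  disc 2: 300 + 150 = 450
  disc 3: 275 + 125 = 400
  disc 4: 250 = 250
This matches the lower bound, so 4 is optimal.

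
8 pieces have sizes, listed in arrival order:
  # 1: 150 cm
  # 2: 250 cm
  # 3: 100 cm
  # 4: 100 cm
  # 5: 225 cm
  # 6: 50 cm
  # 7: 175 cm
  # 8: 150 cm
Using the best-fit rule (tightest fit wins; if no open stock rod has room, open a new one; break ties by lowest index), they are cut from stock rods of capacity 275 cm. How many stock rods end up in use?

5

  150 → stock rod 1 (new)  [load 150/275]
  250 → stock rod 2 (new)  [load 250/275]
  100 → stock rod 1  [load 250/275]
  100 → stock rod 3 (new)  [load 100/275]
  225 → stock rod 4 (new)  [load 225/275]
  50 → stock rod 4  [load 275/275]
  175 → stock rod 3  [load 275/275]
  150 → stock rod 5 (new)  [load 150/275]
5 stock rods opened.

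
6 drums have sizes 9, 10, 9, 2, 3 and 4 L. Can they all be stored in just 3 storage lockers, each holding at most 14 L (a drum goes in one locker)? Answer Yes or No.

A valid assignment using 3 storage lockers:
  locker 1: 10 + 4 = 14
  locker 2: 9 + 3 + 2 = 14
  locker 3: 9 = 9
Every load is within 14 L, so 3 storage lockers suffice.

Yes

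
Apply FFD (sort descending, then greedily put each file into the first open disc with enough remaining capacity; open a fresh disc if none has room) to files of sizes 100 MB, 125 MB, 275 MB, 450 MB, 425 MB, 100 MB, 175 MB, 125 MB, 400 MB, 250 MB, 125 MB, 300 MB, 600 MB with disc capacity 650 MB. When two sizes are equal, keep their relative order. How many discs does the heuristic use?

6

Sorted descending: 600, 450, 425, 400, 300, 275, 250, 175, 125, 125, 125, 100, 100.
  600 → disc 1 (new)  [load 600/650]
  450 → disc 2 (new)  [load 450/650]
  425 → disc 3 (new)  [load 425/650]
  400 → disc 4 (new)  [load 400/650]
  300 → disc 5 (new)  [load 300/650]
  275 → disc 5  [load 575/650]
  250 → disc 4  [load 650/650]
  175 → disc 2  [load 625/650]
  125 → disc 3  [load 550/650]
  125 → disc 6 (new)  [load 125/650]
  125 → disc 6  [load 250/650]
  100 → disc 3  [load 650/650]
  100 → disc 6  [load 350/650]
6 discs opened.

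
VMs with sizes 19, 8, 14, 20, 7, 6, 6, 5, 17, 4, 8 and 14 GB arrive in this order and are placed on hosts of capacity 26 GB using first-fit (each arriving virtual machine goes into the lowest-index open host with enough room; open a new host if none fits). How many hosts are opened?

6

  19 → host 1 (new)  [load 19/26]
  8 → host 2 (new)  [load 8/26]
  14 → host 2  [load 22/26]
  20 → host 3 (new)  [load 20/26]
  7 → host 1  [load 26/26]
  6 → host 3  [load 26/26]
  6 → host 4 (new)  [load 6/26]
  5 → host 4  [load 11/26]
  17 → host 5 (new)  [load 17/26]
  4 → host 2  [load 26/26]
  8 → host 4  [load 19/26]
  14 → host 6 (new)  [load 14/26]
6 hosts opened.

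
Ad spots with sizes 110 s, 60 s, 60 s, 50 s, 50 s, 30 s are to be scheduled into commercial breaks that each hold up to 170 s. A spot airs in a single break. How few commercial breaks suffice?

Total = 110 + 60 + 60 + 50 + 50 + 30 = 360 s.
Lower bound: ⌈360/170⌉ = 3 commercial breaks.
A packing using 3 commercial breaks:
  break 1: 110 + 60 = 170
  break 2: 60 + 50 + 50 = 160
  break 3: 30 = 30
This matches the lower bound, so 3 is optimal.

3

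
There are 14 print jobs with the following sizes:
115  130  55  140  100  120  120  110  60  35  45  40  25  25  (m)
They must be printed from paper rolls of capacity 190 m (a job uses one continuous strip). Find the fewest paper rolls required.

7

Total = 140 + 130 + 120 + 120 + 115 + 110 + 100 + 60 + 55 + 45 + 40 + 35 + 25 + 25 = 1120 m.
Lower bound: ⌈1120/190⌉ = 6 paper rolls.
Also, 7 print jobs each exceed 95 m, and no two of those can share a roll, so at least 7 paper rolls are needed.
A packing using 7 paper rolls:
  roll 1: 140 + 45 = 185
  roll 2: 130 + 60 = 190
  roll 3: 120 + 55 = 175
  roll 4: 120 + 40 + 25 = 185
  roll 5: 115 + 35 + 25 = 175
  roll 6: 110 = 110
  roll 7: 100 = 100
This matches the lower bound, so 7 is optimal.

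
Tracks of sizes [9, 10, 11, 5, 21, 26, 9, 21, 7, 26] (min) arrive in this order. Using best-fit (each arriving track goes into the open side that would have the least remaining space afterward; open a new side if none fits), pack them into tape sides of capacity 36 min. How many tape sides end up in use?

5

  9 → side 1 (new)  [load 9/36]
  10 → side 1  [load 19/36]
  11 → side 1  [load 30/36]
  5 → side 1  [load 35/36]
  21 → side 2 (new)  [load 21/36]
  26 → side 3 (new)  [load 26/36]
  9 → side 3  [load 35/36]
  21 → side 4 (new)  [load 21/36]
  7 → side 2  [load 28/36]
  26 → side 5 (new)  [load 26/36]
5 tape sides opened.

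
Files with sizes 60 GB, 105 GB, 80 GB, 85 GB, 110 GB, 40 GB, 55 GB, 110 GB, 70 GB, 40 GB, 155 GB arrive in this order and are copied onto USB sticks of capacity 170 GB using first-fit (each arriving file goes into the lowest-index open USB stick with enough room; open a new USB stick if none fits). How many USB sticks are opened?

6

  60 → USB stick 1 (new)  [load 60/170]
  105 → USB stick 1  [load 165/170]
  80 → USB stick 2 (new)  [load 80/170]
  85 → USB stick 2  [load 165/170]
  110 → USB stick 3 (new)  [load 110/170]
  40 → USB stick 3  [load 150/170]
  55 → USB stick 4 (new)  [load 55/170]
  110 → USB stick 4  [load 165/170]
  70 → USB stick 5 (new)  [load 70/170]
  40 → USB stick 5  [load 110/170]
  155 → USB stick 6 (new)  [load 155/170]
6 USB sticks opened.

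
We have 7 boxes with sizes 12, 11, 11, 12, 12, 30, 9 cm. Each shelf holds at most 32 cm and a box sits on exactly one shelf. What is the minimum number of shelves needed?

4

Total = 30 + 12 + 12 + 12 + 11 + 11 + 9 = 97 cm.
Lower bound: ⌈97/32⌉ = 4 shelves.
A packing using 4 shelves:
  shelf 1: 30 = 30
  shelf 2: 12 + 12 = 24
  shelf 3: 12 + 11 + 9 = 32
  shelf 4: 11 = 11
This matches the lower bound, so 4 is optimal.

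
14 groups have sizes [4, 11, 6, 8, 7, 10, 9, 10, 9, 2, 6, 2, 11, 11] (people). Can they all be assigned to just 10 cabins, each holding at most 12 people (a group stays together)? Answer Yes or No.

Yes

A valid assignment using 10 cabins:
  cabin 1: 11 = 11
  cabin 2: 11 = 11
  cabin 3: 11 = 11
  cabin 4: 10 + 2 = 12
  cabin 5: 10 + 2 = 12
  cabin 6: 9 = 9
  cabin 7: 9 = 9
  cabin 8: 8 + 4 = 12
  cabin 9: 7 = 7
  cabin 10: 6 + 6 = 12
Every load is within 12 people, so 10 cabins suffice.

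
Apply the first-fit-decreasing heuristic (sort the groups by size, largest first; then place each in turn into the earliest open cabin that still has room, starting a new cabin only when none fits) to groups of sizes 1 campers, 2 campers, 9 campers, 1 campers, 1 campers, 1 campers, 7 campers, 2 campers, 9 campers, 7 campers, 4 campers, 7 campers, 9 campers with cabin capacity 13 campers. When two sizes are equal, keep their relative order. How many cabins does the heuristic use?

Sorted descending: 9, 9, 9, 7, 7, 7, 4, 2, 2, 1, 1, 1, 1.
  9 → cabin 1 (new)  [load 9/13]
  9 → cabin 2 (new)  [load 9/13]
  9 → cabin 3 (new)  [load 9/13]
  7 → cabin 4 (new)  [load 7/13]
  7 → cabin 5 (new)  [load 7/13]
  7 → cabin 6 (new)  [load 7/13]
  4 → cabin 1  [load 13/13]
  2 → cabin 2  [load 11/13]
  2 → cabin 2  [load 13/13]
  1 → cabin 3  [load 10/13]
  1 → cabin 3  [load 11/13]
  1 → cabin 3  [load 12/13]
  1 → cabin 3  [load 13/13]
6 cabins opened.

6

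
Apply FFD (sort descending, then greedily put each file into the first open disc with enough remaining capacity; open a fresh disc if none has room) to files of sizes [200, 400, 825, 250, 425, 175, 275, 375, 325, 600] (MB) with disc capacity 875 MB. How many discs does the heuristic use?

Sorted descending: 825, 600, 425, 400, 375, 325, 275, 250, 200, 175.
  825 → disc 1 (new)  [load 825/875]
  600 → disc 2 (new)  [load 600/875]
  425 → disc 3 (new)  [load 425/875]
  400 → disc 3  [load 825/875]
  375 → disc 4 (new)  [load 375/875]
  325 → disc 4  [load 700/875]
  275 → disc 2  [load 875/875]
  250 → disc 5 (new)  [load 250/875]
  200 → disc 5  [load 450/875]
  175 → disc 4  [load 875/875]
5 discs opened.

5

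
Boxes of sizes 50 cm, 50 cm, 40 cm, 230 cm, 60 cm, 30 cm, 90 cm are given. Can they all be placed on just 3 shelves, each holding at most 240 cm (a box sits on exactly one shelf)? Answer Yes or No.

Yes

A valid assignment using 3 shelves:
  shelf 1: 230 = 230
  shelf 2: 90 + 60 + 50 + 40 = 240
  shelf 3: 50 + 30 = 80
Every load is within 240 cm, so 3 shelves suffice.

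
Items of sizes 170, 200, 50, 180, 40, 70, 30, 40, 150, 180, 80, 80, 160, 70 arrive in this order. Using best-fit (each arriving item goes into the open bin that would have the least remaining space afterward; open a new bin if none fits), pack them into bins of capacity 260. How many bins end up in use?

  170 → bin 1 (new)  [load 170/260]
  200 → bin 2 (new)  [load 200/260]
  50 → bin 2  [load 250/260]
  180 → bin 3 (new)  [load 180/260]
  40 → bin 3  [load 220/260]
  70 → bin 1  [load 240/260]
  30 → bin 3  [load 250/260]
  40 → bin 4 (new)  [load 40/260]
  150 → bin 4  [load 190/260]
  180 → bin 5 (new)  [load 180/260]
  80 → bin 5  [load 260/260]
  80 → bin 6 (new)  [load 80/260]
  160 → bin 6  [load 240/260]
  70 → bin 4  [load 260/260]
6 bins opened.

6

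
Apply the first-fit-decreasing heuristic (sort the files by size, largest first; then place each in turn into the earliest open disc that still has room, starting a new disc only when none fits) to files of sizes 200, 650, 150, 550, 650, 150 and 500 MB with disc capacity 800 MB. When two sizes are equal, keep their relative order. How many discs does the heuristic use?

4

Sorted descending: 650, 650, 550, 500, 200, 150, 150.
  650 → disc 1 (new)  [load 650/800]
  650 → disc 2 (new)  [load 650/800]
  550 → disc 3 (new)  [load 550/800]
  500 → disc 4 (new)  [load 500/800]
  200 → disc 3  [load 750/800]
  150 → disc 1  [load 800/800]
  150 → disc 2  [load 800/800]
4 discs opened.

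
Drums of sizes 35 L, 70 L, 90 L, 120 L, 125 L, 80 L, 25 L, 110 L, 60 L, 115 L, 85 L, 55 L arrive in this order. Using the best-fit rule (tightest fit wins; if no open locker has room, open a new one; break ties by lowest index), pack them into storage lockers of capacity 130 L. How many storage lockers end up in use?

  35 → locker 1 (new)  [load 35/130]
  70 → locker 1  [load 105/130]
  90 → locker 2 (new)  [load 90/130]
  120 → locker 3 (new)  [load 120/130]
  125 → locker 4 (new)  [load 125/130]
  80 → locker 5 (new)  [load 80/130]
  25 → locker 1  [load 130/130]
  110 → locker 6 (new)  [load 110/130]
  60 → locker 7 (new)  [load 60/130]
  115 → locker 8 (new)  [load 115/130]
  85 → locker 9 (new)  [load 85/130]
  55 → locker 7  [load 115/130]
9 storage lockers opened.

9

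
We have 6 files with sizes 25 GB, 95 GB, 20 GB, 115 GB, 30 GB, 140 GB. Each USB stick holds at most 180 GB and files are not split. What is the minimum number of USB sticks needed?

Total = 140 + 115 + 95 + 30 + 25 + 20 = 425 GB.
Lower bound: ⌈425/180⌉ = 3 USB sticks.
A packing using 3 USB sticks:
  USB stick 1: 140 + 30 = 170
  USB stick 2: 115 + 25 + 20 = 160
  USB stick 3: 95 = 95
This matches the lower bound, so 3 is optimal.

3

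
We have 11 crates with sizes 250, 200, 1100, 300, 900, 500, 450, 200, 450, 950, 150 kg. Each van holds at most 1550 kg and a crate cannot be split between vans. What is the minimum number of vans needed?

4

Total = 1100 + 950 + 900 + 500 + 450 + 450 + 300 + 250 + 200 + 200 + 150 = 5450 kg.
Lower bound: ⌈5450/1550⌉ = 4 vans.
A packing using 4 vans:
  van 1: 1100 + 450 = 1550
  van 2: 950 + 500 = 1450
  van 3: 900 + 450 + 200 = 1550
  van 4: 300 + 250 + 200 + 150 = 900
This matches the lower bound, so 4 is optimal.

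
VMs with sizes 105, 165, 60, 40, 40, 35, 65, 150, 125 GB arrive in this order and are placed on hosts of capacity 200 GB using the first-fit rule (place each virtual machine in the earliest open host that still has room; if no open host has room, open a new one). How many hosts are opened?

  105 → host 1 (new)  [load 105/200]
  165 → host 2 (new)  [load 165/200]
  60 → host 1  [load 165/200]
  40 → host 3 (new)  [load 40/200]
  40 → host 3  [load 80/200]
  35 → host 1  [load 200/200]
  65 → host 3  [load 145/200]
  150 → host 4 (new)  [load 150/200]
  125 → host 5 (new)  [load 125/200]
5 hosts opened.

5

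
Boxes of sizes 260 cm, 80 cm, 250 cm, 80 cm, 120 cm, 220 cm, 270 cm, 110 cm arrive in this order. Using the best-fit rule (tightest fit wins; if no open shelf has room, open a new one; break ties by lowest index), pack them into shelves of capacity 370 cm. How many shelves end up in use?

5

  260 → shelf 1 (new)  [load 260/370]
  80 → shelf 1  [load 340/370]
  250 → shelf 2 (new)  [load 250/370]
  80 → shelf 2  [load 330/370]
  120 → shelf 3 (new)  [load 120/370]
  220 → shelf 3  [load 340/370]
  270 → shelf 4 (new)  [load 270/370]
  110 → shelf 5 (new)  [load 110/370]
5 shelves opened.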